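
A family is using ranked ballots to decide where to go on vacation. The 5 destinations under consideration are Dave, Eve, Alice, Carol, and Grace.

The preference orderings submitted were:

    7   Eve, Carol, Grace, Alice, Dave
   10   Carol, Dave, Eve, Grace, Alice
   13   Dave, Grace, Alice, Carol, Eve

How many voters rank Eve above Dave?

Ballots ranking Eve above Dave: 7.
Ballots ranking Dave above Eve: 10+13 = 23.
So 7 of 30 voters prefer Eve to Dave.

7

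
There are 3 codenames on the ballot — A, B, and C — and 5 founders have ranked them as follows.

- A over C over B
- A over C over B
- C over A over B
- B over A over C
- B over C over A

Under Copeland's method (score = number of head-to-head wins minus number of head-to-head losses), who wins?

A

Pairwise results:
  A vs B: A wins 3–2.
  A vs C: A wins 3–2.
  B vs C: C wins 3–2.
Copeland scores (wins − losses):
  A: 2 − 0 = 2
  B: 0 − 2 = -2
  C: 1 − 1 = 0
A has the best Copeland score.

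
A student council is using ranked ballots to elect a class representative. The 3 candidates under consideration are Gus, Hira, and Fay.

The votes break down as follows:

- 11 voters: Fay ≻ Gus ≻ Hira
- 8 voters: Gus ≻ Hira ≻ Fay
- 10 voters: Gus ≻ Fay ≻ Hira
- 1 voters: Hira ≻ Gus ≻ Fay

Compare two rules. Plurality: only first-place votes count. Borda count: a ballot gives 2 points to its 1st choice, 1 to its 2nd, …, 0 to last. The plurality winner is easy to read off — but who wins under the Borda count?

Plurality first-place counts: Gus 18, Hira 1, Fay 11 → Gus.
Borda totals: Gus 48, Hira 10, Fay 32 → Gus.

Gus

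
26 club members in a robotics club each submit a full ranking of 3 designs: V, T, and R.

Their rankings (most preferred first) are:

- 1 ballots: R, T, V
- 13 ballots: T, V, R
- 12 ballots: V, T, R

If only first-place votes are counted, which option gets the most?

First-place vote totals:
  V: 12
  T: 13
  R: 1
T has the most first-place votes.

T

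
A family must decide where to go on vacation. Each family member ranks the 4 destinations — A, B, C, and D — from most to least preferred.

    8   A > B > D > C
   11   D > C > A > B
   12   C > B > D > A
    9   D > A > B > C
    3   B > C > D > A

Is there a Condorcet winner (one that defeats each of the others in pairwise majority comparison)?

Head-to-head results (43 voters total):
A vs B: A wins 28–15.
A vs C: C wins 26–17.
A vs D: D wins 35–8.
B vs C: C wins 23–20.
B vs D: B wins 23–20.
C vs D: D wins 28–15.
No candidate beats all others: A beats B beats D beats A, a majority cycle.

No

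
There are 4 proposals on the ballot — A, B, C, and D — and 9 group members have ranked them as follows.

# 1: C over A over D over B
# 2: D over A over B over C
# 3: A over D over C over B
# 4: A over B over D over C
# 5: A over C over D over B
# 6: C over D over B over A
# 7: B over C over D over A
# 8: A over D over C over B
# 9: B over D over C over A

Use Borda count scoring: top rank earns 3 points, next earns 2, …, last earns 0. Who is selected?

Borda scores:
  A: 2 + 2 + 3 + 3 + 3 + 0 + 0 + 3 + 0 = 16
  B: 0 + 1 + 0 + 2 + 0 + 1 + 3 + 0 + 3 = 10
  C: 3 + 0 + 1 + 0 + 2 + 3 + 2 + 1 + 1 = 13
  D: 1 + 3 + 2 + 1 + 1 + 2 + 1 + 2 + 2 = 15
A has the highest total.

A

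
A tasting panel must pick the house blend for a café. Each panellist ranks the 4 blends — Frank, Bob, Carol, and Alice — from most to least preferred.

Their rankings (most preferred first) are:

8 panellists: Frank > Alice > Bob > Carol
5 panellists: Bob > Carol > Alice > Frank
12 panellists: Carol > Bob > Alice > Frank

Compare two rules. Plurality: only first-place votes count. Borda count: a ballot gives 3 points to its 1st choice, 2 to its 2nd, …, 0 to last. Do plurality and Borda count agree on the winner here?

No

Plurality first-place counts: Frank 8, Bob 5, Carol 12, Alice 0 → Carol.
Borda totals: Frank 24, Bob 47, Carol 46, Alice 33 → Bob.
The two rules disagree: plurality picks Carol, Borda picks Bob.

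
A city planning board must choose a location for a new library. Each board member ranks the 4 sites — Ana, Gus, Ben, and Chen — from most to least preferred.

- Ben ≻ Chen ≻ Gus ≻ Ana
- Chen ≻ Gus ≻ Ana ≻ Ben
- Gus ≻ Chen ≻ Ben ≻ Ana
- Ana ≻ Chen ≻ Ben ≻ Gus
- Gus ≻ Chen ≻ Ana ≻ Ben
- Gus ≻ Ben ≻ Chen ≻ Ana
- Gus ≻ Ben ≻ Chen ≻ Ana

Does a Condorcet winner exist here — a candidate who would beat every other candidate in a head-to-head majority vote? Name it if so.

Gus

Head-to-head results (7 voters total):
Ana vs Gus: Gus wins 6–1.
Ana vs Ben: Ben wins 4–3.
Ana vs Chen: Chen wins 6–1.
Gus vs Ben: Gus wins 5–2.
Gus vs Chen: Gus wins 4–3.
Ben vs Chen: Chen wins 4–3.
Gus beats each rival — Ana (6–1), Ben (5–2), Chen (4–3) — so Gus is the Condorcet winner.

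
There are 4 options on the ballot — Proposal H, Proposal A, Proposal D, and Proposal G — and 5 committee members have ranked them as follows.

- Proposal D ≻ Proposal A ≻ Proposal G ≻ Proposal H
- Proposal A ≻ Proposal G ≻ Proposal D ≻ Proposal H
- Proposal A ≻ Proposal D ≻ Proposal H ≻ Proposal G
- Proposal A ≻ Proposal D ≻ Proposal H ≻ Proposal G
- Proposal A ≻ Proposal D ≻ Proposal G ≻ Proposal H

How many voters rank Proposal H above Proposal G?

Ballots ranking Proposal H above Proposal G: 2.
Ballots ranking Proposal G above Proposal H: 3.
So 2 of 5 voters prefer Proposal H to Proposal G.

2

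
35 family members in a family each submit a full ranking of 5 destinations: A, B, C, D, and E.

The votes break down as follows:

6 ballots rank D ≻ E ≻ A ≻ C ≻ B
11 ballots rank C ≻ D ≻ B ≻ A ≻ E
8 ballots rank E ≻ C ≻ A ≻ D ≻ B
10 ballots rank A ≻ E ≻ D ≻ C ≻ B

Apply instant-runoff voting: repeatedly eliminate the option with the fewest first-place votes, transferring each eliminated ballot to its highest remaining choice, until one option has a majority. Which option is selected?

Round 1: C 11, A 10, E 8, D 6, B 0. B has the fewest and is eliminated.
Round 2: C 11, A 10, E 8, D 6. D has the fewest and is eliminated.
Round 3: E 14, C 11, A 10. A has the fewest and is eliminated.
Round 4: E 24, C 11. E has a majority.

E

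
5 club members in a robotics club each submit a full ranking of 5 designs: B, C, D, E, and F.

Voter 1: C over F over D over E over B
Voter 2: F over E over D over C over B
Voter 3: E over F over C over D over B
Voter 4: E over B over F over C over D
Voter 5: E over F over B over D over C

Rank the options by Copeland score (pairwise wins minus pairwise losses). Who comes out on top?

Pairwise results:
  B vs C: C wins 3–2.
  B vs D: D wins 3–2.
  B vs E: E wins 5–0.
  B vs F: F wins 4–1.
  C vs D: C wins 3–2.
  C vs E: E wins 4–1.
  C vs F: F wins 4–1.
  D vs E: E wins 4–1.
  D vs F: F wins 5–0.
  E vs F: E wins 3–2.
Copeland scores (wins − losses):
  B: 0 − 4 = -4
  C: 2 − 2 = 0
  D: 1 − 3 = -2
  E: 4 − 0 = 4
  F: 3 − 1 = 2
E has the best Copeland score.

E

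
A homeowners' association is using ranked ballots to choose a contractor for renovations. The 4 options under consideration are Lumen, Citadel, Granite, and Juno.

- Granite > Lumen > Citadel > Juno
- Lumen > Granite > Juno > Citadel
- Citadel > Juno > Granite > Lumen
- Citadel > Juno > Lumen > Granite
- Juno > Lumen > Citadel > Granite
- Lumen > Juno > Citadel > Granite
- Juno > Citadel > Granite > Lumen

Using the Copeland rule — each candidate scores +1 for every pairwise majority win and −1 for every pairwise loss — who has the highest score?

Juno

Pairwise results:
  Lumen vs Citadel: Lumen wins 4–3.
  Lumen vs Granite: Lumen wins 4–3.
  Lumen vs Juno: Juno wins 4–3.
  Citadel vs Granite: Citadel wins 5–2.
  Citadel vs Juno: Juno wins 4–3.
  Granite vs Juno: Juno wins 5–2.
Copeland scores (wins − losses):
  Lumen: 2 − 1 = 1
  Citadel: 1 − 2 = -1
  Granite: 0 − 3 = -3
  Juno: 3 − 0 = 3
Juno has the best Copeland score.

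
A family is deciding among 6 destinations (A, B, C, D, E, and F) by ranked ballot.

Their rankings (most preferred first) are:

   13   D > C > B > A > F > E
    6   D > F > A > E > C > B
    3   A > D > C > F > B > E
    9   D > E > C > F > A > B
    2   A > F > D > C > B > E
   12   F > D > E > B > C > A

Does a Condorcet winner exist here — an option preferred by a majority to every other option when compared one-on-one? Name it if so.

D

Head-to-head results (45 voters total):
A vs B: B wins 25–20.
A vs C: C wins 34–11.
A vs D: D wins 40–5.
A vs E: A wins 24–21.
A vs F: F wins 27–18.
B vs C: C wins 33–12.
B vs D: D wins 45–0.
B vs E: E wins 27–18.
B vs F: F wins 32–13.
C vs D: D wins 45–0.
C vs E: E wins 27–18.
C vs F: C wins 25–20.
D vs E: D wins 45–0.
D vs F: D wins 31–14.
E vs F: F wins 36–9.
D beats each rival — A (40–5), B (45–0), C (45–0), E (45–0), F (31–14) — so D is the Condorcet winner.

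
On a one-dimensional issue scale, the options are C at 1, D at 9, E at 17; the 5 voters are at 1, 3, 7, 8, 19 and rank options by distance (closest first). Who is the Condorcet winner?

With single-peaked preferences on a line, the Condorcet winner is the candidate closest to the median voter.
The median voter (position 7) is closest to D at 9.
Check: D vs E — voters closer to D: 4 of 5.

D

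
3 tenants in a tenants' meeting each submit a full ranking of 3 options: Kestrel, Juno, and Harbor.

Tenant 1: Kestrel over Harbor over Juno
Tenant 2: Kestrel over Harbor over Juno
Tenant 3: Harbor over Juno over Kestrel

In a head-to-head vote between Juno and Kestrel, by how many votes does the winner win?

1

Ballots ranking Juno above Kestrel: 1.
Ballots ranking Kestrel above Juno: 2.
Kestrel wins 2–1, a margin of 1.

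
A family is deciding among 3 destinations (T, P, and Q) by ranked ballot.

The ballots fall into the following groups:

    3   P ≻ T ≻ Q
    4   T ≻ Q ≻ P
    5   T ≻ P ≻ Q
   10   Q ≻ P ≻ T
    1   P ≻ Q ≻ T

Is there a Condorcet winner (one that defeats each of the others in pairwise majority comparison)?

No

Head-to-head results (23 voters total):
T vs P: P wins 14–9.
T vs Q: T wins 12–11.
P vs Q: Q wins 14–9.
No candidate beats all others: T beats Q beats P beats T, a majority cycle.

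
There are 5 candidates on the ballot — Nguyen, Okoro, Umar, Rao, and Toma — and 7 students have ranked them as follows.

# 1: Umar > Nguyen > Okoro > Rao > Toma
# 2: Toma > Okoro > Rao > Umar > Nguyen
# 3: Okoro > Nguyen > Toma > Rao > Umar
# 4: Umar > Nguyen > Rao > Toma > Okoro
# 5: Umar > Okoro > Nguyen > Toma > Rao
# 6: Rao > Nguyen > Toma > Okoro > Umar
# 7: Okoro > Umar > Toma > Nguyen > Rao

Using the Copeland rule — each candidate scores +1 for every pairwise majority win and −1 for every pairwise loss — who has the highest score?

Pairwise results:
  Nguyen vs Okoro: Okoro wins 4–3.
  Nguyen vs Umar: Umar wins 5–2.
  Nguyen vs Rao: Nguyen wins 5–2.
  Nguyen vs Toma: Nguyen wins 5–2.
  Okoro vs Umar: Okoro wins 4–3.
  Okoro vs Rao: Okoro wins 5–2.
  Okoro vs Toma: Okoro wins 4–3.
  Umar vs Rao: Umar wins 4–3.
  Umar vs Toma: Umar wins 4–3.
  Rao vs Toma: Toma wins 4–3.
Copeland scores (wins − losses):
  Nguyen: 2 − 2 = 0
  Okoro: 4 − 0 = 4
  Umar: 3 − 1 = 2
  Rao: 0 − 4 = -4
  Toma: 1 − 3 = -2
Okoro has the best Copeland score.

Okoro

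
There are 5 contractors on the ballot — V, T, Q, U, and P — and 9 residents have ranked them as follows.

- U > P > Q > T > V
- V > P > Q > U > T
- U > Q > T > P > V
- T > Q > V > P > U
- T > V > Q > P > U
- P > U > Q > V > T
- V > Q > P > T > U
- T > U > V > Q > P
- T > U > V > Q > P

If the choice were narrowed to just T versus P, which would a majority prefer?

T

Ballots ranking T above P: 5.
Ballots ranking P above T: 4.
T wins the head-to-head, 5–4.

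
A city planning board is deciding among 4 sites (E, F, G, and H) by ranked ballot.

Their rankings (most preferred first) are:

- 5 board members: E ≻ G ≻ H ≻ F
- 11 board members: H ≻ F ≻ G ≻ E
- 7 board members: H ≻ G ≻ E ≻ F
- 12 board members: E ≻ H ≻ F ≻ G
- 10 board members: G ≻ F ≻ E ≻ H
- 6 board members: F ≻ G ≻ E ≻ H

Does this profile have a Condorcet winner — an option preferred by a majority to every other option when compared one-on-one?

No

Head-to-head results (51 voters total):
E vs F: F wins 27–24.
E vs G: G wins 34–17.
E vs H: E wins 33–18.
F vs G: F wins 29–22.
F vs H: H wins 35–16.
G vs H: H wins 30–21.
No candidate beats all others: E beats H beats F beats E, a majority cycle.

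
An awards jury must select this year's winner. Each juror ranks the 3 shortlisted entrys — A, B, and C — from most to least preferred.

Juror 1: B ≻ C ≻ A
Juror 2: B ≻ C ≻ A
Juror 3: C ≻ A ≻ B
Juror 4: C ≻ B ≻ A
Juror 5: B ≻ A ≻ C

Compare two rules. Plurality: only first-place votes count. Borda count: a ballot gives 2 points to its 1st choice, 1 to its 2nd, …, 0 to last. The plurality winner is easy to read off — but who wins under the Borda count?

B

Plurality first-place counts: A 0, B 3, C 2 → B.
Borda totals: A 2, B 7, C 6 → B.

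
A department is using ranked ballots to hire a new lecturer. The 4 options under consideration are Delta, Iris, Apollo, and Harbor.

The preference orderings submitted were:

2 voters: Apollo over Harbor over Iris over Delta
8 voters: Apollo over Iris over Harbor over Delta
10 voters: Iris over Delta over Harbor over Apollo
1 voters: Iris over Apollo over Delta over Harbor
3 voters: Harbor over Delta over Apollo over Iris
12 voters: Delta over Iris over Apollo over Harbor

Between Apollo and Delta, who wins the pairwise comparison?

Ballots ranking Apollo above Delta: 2+8+1 = 11.
Ballots ranking Delta above Apollo: 10+3+12 = 25.
Delta wins the head-to-head, 25–11.

Delta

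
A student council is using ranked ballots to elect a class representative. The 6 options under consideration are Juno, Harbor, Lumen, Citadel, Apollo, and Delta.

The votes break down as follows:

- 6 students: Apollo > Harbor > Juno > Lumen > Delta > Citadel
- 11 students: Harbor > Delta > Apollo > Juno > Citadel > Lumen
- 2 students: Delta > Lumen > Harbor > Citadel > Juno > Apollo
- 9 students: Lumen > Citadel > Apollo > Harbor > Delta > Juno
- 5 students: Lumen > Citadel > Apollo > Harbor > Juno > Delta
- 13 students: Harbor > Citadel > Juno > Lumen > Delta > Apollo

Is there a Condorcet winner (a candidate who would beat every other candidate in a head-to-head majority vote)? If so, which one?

Harbor

Head-to-head results (46 voters total):
Juno vs Harbor: Harbor wins 46–0.
Juno vs Lumen: Juno wins 30–16.
Juno vs Citadel: Citadel wins 29–17.
Juno vs Apollo: Apollo wins 31–15.
Juno vs Delta: Juno wins 24–22.
Harbor vs Lumen: Harbor wins 30–16.
Harbor vs Citadel: Harbor wins 32–14.
Harbor vs Apollo: Harbor wins 26–20.
Harbor vs Delta: Harbor wins 44–2.
Lumen vs Citadel: Citadel wins 24–22.
Lumen vs Apollo: Lumen wins 29–17.
Lumen vs Delta: Lumen wins 33–13.
Citadel vs Apollo: Citadel wins 29–17.
Citadel vs Delta: Citadel wins 27–19.
Apollo vs Delta: Delta wins 26–20.
Harbor beats each rival — Juno (46–0), Lumen (30–16), Citadel (32–14), Apollo (26–20), Delta (44–2) — so Harbor is the Condorcet winner.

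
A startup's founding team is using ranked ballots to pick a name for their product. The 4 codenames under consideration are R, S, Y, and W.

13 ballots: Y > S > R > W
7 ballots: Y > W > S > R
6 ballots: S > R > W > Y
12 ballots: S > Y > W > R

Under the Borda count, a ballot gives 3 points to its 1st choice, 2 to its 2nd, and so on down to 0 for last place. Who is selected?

S

Borda scores:
  R: 13·1 + 7·0 + 6·2 + 12·0 = 25
  S: 13·2 + 7·1 + 6·3 + 12·3 = 87
  Y: 13·3 + 7·3 + 6·0 + 12·2 = 84
  W: 13·0 + 7·2 + 6·1 + 12·1 = 32
S has the highest total.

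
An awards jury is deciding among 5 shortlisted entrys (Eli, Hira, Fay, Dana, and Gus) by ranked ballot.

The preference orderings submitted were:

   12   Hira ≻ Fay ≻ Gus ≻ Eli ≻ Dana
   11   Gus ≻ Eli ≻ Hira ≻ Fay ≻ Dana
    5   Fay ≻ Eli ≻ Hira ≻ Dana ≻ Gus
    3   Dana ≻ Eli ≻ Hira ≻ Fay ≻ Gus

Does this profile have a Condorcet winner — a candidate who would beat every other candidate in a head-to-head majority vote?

Head-to-head results (31 voters total):
Eli vs Hira: Eli wins 19–12.
Eli vs Fay: Fay wins 17–14.
Eli vs Dana: Eli wins 28–3.
Eli vs Gus: Gus wins 23–8.
Hira vs Fay: Hira wins 26–5.
Hira vs Dana: Hira wins 28–3.
Hira vs Gus: Hira wins 20–11.
Fay vs Dana: Fay wins 28–3.
Fay vs Gus: Fay wins 20–11.
Dana vs Gus: Gus wins 23–8.
No candidate beats all others: Eli beats Hira beats Fay beats Eli, a majority cycle.

No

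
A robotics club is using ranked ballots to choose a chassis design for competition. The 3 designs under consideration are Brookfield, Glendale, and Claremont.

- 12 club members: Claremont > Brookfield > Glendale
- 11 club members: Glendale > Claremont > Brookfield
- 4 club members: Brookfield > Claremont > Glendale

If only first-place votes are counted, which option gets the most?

First-place vote totals:
  Brookfield: 4
  Glendale: 11
  Claremont: 12
Claremont has the most first-place votes.

Claremont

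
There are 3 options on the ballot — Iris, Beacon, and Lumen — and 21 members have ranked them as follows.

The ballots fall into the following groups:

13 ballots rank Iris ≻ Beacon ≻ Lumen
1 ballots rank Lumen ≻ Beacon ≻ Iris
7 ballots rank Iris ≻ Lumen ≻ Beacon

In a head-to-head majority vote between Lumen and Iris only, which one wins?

Ballots ranking Lumen above Iris: 1.
Ballots ranking Iris above Lumen: 13+7 = 20.
Iris wins the head-to-head, 20–1.

Iris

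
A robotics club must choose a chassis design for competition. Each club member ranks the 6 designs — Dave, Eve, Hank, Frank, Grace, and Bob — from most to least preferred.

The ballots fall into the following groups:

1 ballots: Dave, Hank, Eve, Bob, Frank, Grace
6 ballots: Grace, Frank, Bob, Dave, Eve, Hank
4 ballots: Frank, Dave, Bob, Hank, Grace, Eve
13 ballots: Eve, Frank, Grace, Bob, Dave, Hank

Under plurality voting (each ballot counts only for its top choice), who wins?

First-place vote totals:
  Dave: 1
  Eve: 13
  Hank: 0
  Frank: 4
  Grace: 6
  Bob: 0
Eve has the most first-place votes.

Eve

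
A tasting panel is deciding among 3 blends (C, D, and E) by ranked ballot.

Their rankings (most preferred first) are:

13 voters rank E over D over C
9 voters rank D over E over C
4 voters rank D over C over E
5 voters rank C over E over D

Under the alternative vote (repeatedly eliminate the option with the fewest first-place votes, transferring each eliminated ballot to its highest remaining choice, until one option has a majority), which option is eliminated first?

C

Round 1: D 13, E 13, C 5. C has the fewest and is eliminated.
Round 2: E 18, D 13. E has a majority.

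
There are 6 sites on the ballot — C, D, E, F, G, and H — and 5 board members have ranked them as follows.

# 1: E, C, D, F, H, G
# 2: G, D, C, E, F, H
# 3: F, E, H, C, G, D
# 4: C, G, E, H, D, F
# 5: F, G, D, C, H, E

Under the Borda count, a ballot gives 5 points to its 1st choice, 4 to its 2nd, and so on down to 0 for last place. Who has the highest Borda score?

Borda scores:
  C: 4 + 3 + 2 + 5 + 2 = 16
  D: 3 + 4 + 0 + 1 + 3 = 11
  E: 5 + 2 + 4 + 3 + 0 = 14
  F: 2 + 1 + 5 + 0 + 5 = 13
  G: 0 + 5 + 1 + 4 + 4 = 14
  H: 1 + 0 + 3 + 2 + 1 = 7
C has the highest total.

C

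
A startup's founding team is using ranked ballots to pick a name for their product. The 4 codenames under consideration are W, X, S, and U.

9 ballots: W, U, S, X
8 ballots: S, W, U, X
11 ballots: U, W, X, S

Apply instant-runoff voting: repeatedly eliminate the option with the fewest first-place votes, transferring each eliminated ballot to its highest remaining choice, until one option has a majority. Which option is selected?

Round 1: U 11, W 9, S 8, X 0. X has the fewest and is eliminated.
Round 2: U 11, W 9, S 8. S has the fewest and is eliminated.
Round 3: W 17, U 11. W has a majority.

W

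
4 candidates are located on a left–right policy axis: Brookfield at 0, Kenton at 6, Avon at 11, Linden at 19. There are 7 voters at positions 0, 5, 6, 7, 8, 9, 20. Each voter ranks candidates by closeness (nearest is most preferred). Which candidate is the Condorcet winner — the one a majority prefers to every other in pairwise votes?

With single-peaked preferences on a line, the Condorcet winner is the candidate closest to the median voter.
The median voter (position 7) is closest to Kenton at 6.
Check: Kenton vs Linden — voters closer to Kenton: 6 of 7.

Kenton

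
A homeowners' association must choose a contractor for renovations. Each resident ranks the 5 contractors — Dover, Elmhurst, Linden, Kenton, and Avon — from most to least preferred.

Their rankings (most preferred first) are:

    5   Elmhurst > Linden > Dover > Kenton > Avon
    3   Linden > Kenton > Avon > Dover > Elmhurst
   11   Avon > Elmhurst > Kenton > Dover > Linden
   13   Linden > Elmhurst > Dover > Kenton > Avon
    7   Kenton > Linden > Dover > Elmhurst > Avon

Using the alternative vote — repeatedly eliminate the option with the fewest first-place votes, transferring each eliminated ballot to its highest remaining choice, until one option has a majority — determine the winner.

Round 1: Linden 16, Avon 11, Kenton 7, Elmhurst 5, Dover 0. Dover has the fewest and is eliminated.
Round 2: Linden 16, Avon 11, Kenton 7, Elmhurst 5. Elmhurst has the fewest and is eliminated.
Round 3: Linden 21, Avon 11, Kenton 7. Linden has a majority.

Linden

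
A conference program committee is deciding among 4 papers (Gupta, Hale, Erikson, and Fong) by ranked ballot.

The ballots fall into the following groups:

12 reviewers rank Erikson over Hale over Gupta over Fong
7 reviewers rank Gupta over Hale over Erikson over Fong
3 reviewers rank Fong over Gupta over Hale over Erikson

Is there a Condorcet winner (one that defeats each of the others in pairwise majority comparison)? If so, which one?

Head-to-head results (22 voters total):
Gupta vs Hale: Hale wins 12–10.
Gupta vs Erikson: Erikson wins 12–10.
Gupta vs Fong: Gupta wins 19–3.
Hale vs Erikson: Erikson wins 12–10.
Hale vs Fong: Hale wins 19–3.
Erikson vs Fong: Erikson wins 19–3.
Erikson beats each rival — Gupta (12–10), Hale (12–10), Fong (19–3) — so Erikson is the Condorcet winner.

Erikson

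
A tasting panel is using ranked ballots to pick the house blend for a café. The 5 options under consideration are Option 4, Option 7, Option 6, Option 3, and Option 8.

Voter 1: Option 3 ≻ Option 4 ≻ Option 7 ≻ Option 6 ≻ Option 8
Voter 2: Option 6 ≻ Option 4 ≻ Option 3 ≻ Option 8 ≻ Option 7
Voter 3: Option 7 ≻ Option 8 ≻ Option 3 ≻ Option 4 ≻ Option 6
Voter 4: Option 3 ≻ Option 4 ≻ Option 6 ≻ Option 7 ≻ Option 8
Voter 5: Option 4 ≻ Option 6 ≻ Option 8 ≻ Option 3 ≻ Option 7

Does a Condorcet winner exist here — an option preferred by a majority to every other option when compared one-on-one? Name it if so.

Option 3

Head-to-head results (5 voters total):
Option 4 vs Option 7: Option 4 wins 4–1.
Option 4 vs Option 6: Option 4 wins 4–1.
Option 4 vs Option 3: Option 3 wins 3–2.
Option 4 vs Option 8: Option 4 wins 4–1.
Option 7 vs Option 6: Option 6 wins 3–2.
Option 7 vs Option 3: Option 3 wins 4–1.
Option 7 vs Option 8: Option 7 wins 3–2.
Option 6 vs Option 3: Option 3 wins 3–2.
Option 6 vs Option 8: Option 6 wins 4–1.
Option 3 vs Option 8: Option 3 wins 3–2.
Option 3 beats each rival — Option 4 (3–2), Option 7 (4–1), Option 6 (3–2), Option 8 (3–2) — so Option 3 is the Condorcet winner.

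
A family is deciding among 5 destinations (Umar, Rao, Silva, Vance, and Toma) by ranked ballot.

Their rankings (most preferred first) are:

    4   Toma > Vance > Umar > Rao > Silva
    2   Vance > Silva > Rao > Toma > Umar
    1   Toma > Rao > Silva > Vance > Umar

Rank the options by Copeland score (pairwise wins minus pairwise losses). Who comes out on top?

Pairwise results:
  Umar vs Rao: Umar wins 4–3.
  Umar vs Silva: Umar wins 4–3.
  Umar vs Vance: Vance wins 7–0.
  Umar vs Toma: Toma wins 7–0.
  Rao vs Silva: Rao wins 5–2.
  Rao vs Vance: Vance wins 6–1.
  Rao vs Toma: Toma wins 5–2.
  Silva vs Vance: Vance wins 6–1.
  Silva vs Toma: Toma wins 5–2.
  Vance vs Toma: Toma wins 5–2.
Copeland scores (wins − losses):
  Umar: 2 − 2 = 0
  Rao: 1 − 3 = -2
  Silva: 0 − 4 = -4
  Vance: 3 − 1 = 2
  Toma: 4 − 0 = 4
Toma has the best Copeland score.

Toma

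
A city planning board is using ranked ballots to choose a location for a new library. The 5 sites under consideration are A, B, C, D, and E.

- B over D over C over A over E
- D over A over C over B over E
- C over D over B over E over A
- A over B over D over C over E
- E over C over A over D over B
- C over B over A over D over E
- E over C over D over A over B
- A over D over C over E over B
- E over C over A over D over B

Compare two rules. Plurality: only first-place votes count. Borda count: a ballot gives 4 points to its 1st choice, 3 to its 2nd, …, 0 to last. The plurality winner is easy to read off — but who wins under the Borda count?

C

Plurality first-place counts: A 2, B 1, C 2, D 1, E 3 → E.
Borda totals: A 19, B 13, C 24, D 20, E 14 → C.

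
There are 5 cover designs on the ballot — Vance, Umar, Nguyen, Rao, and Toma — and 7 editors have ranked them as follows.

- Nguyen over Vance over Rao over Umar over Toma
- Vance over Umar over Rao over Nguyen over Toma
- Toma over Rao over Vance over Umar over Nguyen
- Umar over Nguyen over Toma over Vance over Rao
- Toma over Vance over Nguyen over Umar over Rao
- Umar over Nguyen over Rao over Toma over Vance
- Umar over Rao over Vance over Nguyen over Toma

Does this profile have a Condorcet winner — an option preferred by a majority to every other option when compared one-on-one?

No

Head-to-head results (7 voters total):
Vance vs Umar: Vance wins 4–3.
Vance vs Nguyen: Vance wins 4–3.
Vance vs Rao: Vance wins 4–3.
Vance vs Toma: Toma wins 4–3.
Umar vs Nguyen: Umar wins 5–2.
Umar vs Rao: Umar wins 5–2.
Umar vs Toma: Umar wins 5–2.
Nguyen vs Rao: Nguyen wins 4–3.
Nguyen vs Toma: Nguyen wins 5–2.
Rao vs Toma: Rao wins 4–3.
No candidate beats all others: Vance beats Umar beats Toma beats Vance, a majority cycle.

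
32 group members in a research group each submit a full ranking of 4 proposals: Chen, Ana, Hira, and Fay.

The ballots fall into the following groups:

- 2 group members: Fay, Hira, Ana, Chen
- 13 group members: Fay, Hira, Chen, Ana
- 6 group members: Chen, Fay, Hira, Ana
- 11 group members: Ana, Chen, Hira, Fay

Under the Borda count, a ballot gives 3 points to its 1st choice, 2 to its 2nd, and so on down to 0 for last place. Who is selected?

Borda scores:
  Chen: 2·0 + 13·1 + 6·3 + 11·2 = 53
  Ana: 2·1 + 13·0 + 6·0 + 11·3 = 35
  Hira: 2·2 + 13·2 + 6·1 + 11·1 = 47
  Fay: 2·3 + 13·3 + 6·2 + 11·0 = 57
Fay has the highest total.

Fay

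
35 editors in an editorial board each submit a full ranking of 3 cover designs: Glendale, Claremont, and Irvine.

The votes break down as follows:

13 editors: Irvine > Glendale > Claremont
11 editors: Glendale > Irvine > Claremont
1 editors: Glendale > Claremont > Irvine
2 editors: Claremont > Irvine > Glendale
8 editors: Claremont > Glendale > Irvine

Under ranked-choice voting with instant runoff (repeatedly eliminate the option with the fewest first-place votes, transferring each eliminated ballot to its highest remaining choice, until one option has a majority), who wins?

Glendale

Round 1: Irvine 13, Glendale 12, Claremont 10. Claremont has the fewest and is eliminated.
Round 2: Glendale 20, Irvine 15. Glendale has a majority.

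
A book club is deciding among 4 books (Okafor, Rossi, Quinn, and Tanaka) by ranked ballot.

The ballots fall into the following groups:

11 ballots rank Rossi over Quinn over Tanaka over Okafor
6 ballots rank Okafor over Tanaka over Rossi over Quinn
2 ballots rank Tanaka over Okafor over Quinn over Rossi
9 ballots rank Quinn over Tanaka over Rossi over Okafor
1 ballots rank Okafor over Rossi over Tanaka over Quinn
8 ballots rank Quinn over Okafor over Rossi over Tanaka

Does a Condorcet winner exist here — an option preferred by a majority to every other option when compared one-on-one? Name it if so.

Quinn

Head-to-head results (37 voters total):
Okafor vs Rossi: Rossi wins 20–17.
Okafor vs Quinn: Quinn wins 28–9.
Okafor vs Tanaka: Tanaka wins 22–15.
Rossi vs Quinn: Quinn wins 19–18.
Rossi vs Tanaka: Rossi wins 20–17.
Quinn vs Tanaka: Quinn wins 28–9.
Quinn beats each rival — Okafor (28–9), Rossi (19–18), Tanaka (28–9) — so Quinn is the Condorcet winner.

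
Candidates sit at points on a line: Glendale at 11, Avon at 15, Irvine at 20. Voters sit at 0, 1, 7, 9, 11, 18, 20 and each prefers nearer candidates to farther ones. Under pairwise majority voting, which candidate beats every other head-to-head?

Glendale

With single-peaked preferences on a line, the Condorcet winner is the candidate closest to the median voter.
The median voter (position 9) is closest to Glendale at 11.
Check: Glendale vs Irvine — voters closer to Glendale: 5 of 7.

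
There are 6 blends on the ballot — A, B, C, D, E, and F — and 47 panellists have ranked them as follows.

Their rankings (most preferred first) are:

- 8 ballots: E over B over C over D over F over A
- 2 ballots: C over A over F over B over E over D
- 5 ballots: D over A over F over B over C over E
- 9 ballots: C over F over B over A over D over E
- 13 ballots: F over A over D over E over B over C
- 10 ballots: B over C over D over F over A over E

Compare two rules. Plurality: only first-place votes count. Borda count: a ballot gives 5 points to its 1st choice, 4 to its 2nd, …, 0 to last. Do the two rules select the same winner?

Plurality first-place counts: A 0, B 10, C 11, D 5, E 8, F 13 → F.
Borda totals: A 108, B 136, C 124, D 119, E 68, F 150 → F.
The two rules agree on F.

Yes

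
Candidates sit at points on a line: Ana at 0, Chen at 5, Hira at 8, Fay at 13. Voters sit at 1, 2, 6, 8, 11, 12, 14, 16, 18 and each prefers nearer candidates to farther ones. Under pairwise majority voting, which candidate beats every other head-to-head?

Fay

With single-peaked preferences on a line, the Condorcet winner is the candidate closest to the median voter.
The median voter (position 11) is closest to Fay at 13.
Check: Fay vs Chen — voters closer to Fay: 5 of 9.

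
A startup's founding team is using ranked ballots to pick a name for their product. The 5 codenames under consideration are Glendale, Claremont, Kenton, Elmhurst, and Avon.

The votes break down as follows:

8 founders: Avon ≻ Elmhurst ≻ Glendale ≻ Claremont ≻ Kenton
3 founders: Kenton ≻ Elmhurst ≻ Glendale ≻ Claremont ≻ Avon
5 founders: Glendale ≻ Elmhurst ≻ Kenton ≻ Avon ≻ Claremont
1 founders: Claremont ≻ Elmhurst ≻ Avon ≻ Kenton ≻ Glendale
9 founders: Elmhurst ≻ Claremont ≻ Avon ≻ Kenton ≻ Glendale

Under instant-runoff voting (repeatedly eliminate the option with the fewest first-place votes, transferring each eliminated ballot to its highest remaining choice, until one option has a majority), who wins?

Round 1: Elmhurst 9, Avon 8, Glendale 5, Kenton 3, Claremont 1. Claremont has the fewest and is eliminated.
Round 2: Elmhurst 10, Avon 8, Glendale 5, Kenton 3. Kenton has the fewest and is eliminated.
Round 3: Elmhurst 13, Avon 8, Glendale 5. Glendale has the fewest and is eliminated.
Round 4: Elmhurst 18, Avon 8. Elmhurst has a majority.

Elmhurst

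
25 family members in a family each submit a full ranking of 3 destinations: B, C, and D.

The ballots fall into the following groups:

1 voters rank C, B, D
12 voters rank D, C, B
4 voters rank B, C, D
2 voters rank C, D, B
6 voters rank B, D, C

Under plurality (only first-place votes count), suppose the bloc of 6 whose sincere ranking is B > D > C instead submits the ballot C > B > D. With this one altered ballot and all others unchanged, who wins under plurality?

First-place totals with the altered ballot: B 4, C 9, D 12.
The winner is unchanged: still D.

D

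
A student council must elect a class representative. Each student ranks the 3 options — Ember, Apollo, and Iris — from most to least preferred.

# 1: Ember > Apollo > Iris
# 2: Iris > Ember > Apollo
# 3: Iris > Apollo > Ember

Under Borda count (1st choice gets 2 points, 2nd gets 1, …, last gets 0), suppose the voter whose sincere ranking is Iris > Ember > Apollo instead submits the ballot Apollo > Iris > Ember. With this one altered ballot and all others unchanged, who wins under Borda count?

Apollo

Borda totals with the altered ballot: Ember 2, Apollo 4, Iris 3.
The switch changes the winner from Iris to Apollo.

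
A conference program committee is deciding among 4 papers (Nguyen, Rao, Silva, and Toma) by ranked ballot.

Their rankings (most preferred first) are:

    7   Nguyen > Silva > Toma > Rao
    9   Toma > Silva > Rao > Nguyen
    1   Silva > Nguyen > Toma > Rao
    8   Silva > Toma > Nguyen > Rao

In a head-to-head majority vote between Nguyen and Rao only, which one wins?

Ballots ranking Nguyen above Rao: 7+1+8 = 16.
Ballots ranking Rao above Nguyen: 9.
Nguyen wins the head-to-head, 16–9.

Nguyen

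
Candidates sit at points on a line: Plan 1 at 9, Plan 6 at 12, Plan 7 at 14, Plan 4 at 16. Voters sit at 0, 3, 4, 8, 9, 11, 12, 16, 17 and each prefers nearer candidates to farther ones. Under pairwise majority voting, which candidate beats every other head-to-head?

With single-peaked preferences on a line, the Condorcet winner is the candidate closest to the median voter.
The median voter (position 9) is closest to Plan 1 at 9.
Check: Plan 1 vs Plan 4 — voters closer to Plan 1: 7 of 9.

Plan 1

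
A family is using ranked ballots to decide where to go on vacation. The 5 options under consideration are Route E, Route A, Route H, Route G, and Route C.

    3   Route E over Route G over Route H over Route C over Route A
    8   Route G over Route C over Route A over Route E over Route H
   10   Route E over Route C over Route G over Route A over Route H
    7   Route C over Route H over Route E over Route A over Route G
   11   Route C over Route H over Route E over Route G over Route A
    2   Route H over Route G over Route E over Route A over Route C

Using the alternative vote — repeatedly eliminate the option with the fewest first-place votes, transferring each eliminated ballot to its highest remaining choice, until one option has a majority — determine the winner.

Round 1: Route C 18, Route E 13, Route G 8, Route H 2, Route A 0. Route A has the fewest and is eliminated.
Round 2: Route C 18, Route E 13, Route G 8, Route H 2. Route H has the fewest and is eliminated.
Round 3: Route C 18, Route E 13, Route G 10. Route G has the fewest and is eliminated.
Round 4: Route C 26, Route E 15. Route C has a majority.

Route C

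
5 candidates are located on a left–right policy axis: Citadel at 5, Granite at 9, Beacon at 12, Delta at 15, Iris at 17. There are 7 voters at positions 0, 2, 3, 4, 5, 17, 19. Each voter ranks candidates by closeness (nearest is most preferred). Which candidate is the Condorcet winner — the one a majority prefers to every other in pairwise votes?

Citadel

With single-peaked preferences on a line, the Condorcet winner is the candidate closest to the median voter.
The median voter (position 4) is closest to Citadel at 5.
Check: Citadel vs Beacon — voters closer to Citadel: 5 of 7.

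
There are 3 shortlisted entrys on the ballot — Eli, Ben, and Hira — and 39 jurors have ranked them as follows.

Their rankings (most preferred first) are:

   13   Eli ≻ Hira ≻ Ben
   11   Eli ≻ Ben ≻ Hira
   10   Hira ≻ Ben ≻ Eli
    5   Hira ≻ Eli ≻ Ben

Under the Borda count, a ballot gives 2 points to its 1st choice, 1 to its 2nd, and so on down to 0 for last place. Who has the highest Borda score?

Borda scores:
  Eli: 13·2 + 11·2 + 10·0 + 5·1 = 53
  Ben: 13·0 + 11·1 + 10·1 + 5·0 = 21
  Hira: 13·1 + 11·0 + 10·2 + 5·2 = 43
Eli has the highest total.

Eli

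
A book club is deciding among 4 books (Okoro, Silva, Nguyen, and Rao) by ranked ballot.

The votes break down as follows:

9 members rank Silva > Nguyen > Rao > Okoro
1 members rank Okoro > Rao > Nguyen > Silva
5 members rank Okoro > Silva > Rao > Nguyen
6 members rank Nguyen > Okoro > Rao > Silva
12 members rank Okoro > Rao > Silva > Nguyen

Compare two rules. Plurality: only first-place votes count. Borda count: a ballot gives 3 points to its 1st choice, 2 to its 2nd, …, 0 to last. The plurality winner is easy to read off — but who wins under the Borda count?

Okoro

Plurality first-place counts: Okoro 18, Silva 9, Nguyen 6, Rao 0 → Okoro.
Borda totals: Okoro 66, Silva 49, Nguyen 37, Rao 46 → Okoro.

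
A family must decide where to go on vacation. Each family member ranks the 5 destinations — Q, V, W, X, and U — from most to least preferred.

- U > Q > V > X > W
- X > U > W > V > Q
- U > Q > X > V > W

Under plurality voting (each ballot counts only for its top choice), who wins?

First-place vote totals:
  Q: 0
  V: 0
  W: 0
  X: 1
  U: 2
U has the most first-place votes.

U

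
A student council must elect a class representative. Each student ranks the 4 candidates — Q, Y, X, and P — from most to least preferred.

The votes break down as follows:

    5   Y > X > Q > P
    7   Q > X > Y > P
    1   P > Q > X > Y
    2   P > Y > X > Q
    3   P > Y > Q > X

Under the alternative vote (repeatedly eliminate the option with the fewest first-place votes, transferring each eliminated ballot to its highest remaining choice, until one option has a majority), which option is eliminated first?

X

Round 1: Q 7, P 6, Y 5, X 0. X has the fewest and is eliminated.
Round 2: Q 7, P 6, Y 5. Y has the fewest and is eliminated.
Round 3: Q 12, P 6. Q has a majority.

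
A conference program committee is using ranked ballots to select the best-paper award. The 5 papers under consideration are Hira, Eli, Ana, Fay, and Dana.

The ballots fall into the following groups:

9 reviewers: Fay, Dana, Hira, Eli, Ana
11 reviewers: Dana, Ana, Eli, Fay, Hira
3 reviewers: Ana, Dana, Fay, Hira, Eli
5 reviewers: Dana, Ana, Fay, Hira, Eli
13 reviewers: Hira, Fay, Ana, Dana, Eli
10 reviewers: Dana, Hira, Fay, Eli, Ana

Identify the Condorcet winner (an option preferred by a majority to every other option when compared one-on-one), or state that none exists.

Head-to-head results (51 voters total):
Hira vs Eli: Hira wins 40–11.
Hira vs Ana: Hira wins 32–19.
Hira vs Fay: Fay wins 28–23.
Hira vs Dana: Dana wins 38–13.
Eli vs Ana: Ana wins 32–19.
Eli vs Fay: Fay wins 40–11.
Eli vs Dana: Dana wins 51–0.
Ana vs Fay: Fay wins 32–19.
Ana vs Dana: Dana wins 35–16.
Fay vs Dana: Dana wins 29–22.
Dana beats each rival — Hira (38–13), Eli (51–0), Ana (35–16), Fay (29–22) — so Dana is the Condorcet winner.

Dana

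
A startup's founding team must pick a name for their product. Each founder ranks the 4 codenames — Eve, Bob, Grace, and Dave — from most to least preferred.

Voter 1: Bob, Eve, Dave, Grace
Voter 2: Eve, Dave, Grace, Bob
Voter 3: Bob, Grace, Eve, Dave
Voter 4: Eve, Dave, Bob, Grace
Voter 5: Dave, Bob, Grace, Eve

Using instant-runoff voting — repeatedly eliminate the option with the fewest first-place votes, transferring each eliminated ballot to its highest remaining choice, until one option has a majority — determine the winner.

Bob

Round 1: Eve 2, Bob 2, Dave 1, Grace 0. Grace has the fewest and is eliminated.
Round 2: Eve 2, Bob 2, Dave 1. Dave has the fewest and is eliminated.
Round 3: Bob 3, Eve 2. Bob has a majority.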